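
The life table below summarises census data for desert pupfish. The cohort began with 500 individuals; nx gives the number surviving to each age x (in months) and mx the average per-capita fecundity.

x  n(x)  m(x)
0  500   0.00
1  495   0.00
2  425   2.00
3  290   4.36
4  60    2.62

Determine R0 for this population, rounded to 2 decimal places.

lx = nx/n0 = nx/500: 1, 0.99, 0.85, 0.58, 0.12
lx·mx by age: 0, 0, 1.7, 2.5288, 0.3144
R0 = Σ lx·mx = 4.5432 → 4.54

4.54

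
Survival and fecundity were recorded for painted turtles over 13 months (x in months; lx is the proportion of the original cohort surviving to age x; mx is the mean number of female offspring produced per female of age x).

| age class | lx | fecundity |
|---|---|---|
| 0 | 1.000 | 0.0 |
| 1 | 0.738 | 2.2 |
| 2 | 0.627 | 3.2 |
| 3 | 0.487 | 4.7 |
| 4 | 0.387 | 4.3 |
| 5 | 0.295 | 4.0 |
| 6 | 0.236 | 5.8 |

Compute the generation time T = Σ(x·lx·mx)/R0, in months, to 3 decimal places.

lx·mx: 0, 1.6236, 2.0064, 2.2889, 1.6641, 1.18, 1.3688 → R0 = 10.1318
x·lx·mx: 0, 1.6236, 4.0128, 6.8667, 6.6564, 5.9, 8.2128 → Σ = 33.2723
T = 33.2723 / 10.1318 = 3.283948… → 3.284

3.284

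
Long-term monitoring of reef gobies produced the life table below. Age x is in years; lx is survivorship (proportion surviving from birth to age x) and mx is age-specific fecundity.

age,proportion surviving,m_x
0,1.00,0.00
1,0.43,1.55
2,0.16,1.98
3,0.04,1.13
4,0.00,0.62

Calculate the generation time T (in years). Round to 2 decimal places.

lx·mx: 0, 0.6665, 0.3168, 0.0452, 0 → R0 = 1.0285
x·lx·mx: 0, 0.6665, 0.6336, 0.1356, 0 → Σ = 1.4357
T = 1.4357 / 1.0285 = 1.395916… → 1.40

1.40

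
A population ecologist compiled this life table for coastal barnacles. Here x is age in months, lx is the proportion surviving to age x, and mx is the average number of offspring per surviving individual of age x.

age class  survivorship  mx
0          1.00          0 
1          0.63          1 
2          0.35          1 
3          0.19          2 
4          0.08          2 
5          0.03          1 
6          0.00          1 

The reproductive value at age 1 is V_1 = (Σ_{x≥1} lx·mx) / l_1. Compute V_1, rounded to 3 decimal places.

lx·mx for x ≥ 1: 0.63, 0.35, 0.38, 0.16, 0.03, 0 → sum = 1.55
V_1 = 1.55 / l_1 = 1.55 / 0.63 = 2.460317… → 2.460

2.460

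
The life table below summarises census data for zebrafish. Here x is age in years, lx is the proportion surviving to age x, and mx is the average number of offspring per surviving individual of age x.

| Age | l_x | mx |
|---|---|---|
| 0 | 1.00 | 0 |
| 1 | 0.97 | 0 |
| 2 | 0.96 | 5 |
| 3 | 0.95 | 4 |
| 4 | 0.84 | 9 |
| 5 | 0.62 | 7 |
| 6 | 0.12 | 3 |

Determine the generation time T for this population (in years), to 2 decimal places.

lx·mx: 0, 0, 4.8, 3.8, 7.56, 4.34, 0.36 → R0 = 20.86
x·lx·mx: 0, 0, 9.6, 11.4, 30.24, 21.7, 2.16 → Σ = 75.1
T = 75.1 / 20.86 = 3.600192… → 3.60

3.60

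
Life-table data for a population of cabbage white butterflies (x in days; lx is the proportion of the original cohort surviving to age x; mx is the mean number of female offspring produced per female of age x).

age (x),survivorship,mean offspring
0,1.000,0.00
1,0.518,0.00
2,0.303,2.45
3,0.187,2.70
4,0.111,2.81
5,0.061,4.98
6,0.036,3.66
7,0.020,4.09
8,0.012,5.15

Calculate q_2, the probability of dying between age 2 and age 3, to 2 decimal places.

0.38

q_2 = (l_2 − l_3) / l_2 = (0.303 − 0.187) / 0.303
     = 0.116 / 0.303 = 0.382838… → 0.38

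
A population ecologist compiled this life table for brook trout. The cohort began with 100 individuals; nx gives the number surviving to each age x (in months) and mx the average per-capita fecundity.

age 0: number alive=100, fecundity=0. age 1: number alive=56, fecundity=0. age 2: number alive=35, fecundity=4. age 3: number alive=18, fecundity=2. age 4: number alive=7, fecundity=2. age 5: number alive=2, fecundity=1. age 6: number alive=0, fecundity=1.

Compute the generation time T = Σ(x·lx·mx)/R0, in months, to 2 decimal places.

lx = nx/n0 = nx/100: 1, 0.56, 0.35, 0.18, 0.07, 0.02, 0
lx·mx: 0, 0, 1.4, 0.36, 0.14, 0.02, 0 → R0 = 1.92
x·lx·mx: 0, 0, 2.8, 1.08, 0.56, 0.1, 0 → Σ = 4.54
T = 4.54 / 1.92 = 2.364583… → 2.36

2.36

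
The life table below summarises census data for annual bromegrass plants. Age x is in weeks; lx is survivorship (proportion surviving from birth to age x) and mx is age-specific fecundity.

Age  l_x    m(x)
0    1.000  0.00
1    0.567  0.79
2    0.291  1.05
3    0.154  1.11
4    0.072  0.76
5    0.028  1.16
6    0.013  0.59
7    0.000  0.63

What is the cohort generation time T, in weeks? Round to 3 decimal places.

lx·mx: 0, 0.44793, 0.30555, 0.17094, 0.05472, 0.03248, 0.00767, 0 → R0 = 1.01929
x·lx·mx: 0, 0.44793, 0.6111, 0.51282, 0.21888, 0.1624, 0.04602, 0 → Σ = 1.99915
T = 1.99915 / 1.01929 = 1.961316… → 1.961

1.961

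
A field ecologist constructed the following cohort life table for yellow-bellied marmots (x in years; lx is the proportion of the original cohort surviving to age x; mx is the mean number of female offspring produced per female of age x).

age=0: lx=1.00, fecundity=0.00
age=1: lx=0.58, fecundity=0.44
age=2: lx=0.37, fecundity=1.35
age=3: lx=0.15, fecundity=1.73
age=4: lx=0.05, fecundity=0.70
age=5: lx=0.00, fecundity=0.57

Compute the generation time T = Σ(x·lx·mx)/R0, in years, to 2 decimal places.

lx·mx: 0, 0.2552, 0.4995, 0.2595, 0.035, 0 → R0 = 1.0492
x·lx·mx: 0, 0.2552, 0.999, 0.7785, 0.14, 0 → Σ = 2.1727
T = 2.1727 / 1.0492 = 2.070816… → 2.07

2.07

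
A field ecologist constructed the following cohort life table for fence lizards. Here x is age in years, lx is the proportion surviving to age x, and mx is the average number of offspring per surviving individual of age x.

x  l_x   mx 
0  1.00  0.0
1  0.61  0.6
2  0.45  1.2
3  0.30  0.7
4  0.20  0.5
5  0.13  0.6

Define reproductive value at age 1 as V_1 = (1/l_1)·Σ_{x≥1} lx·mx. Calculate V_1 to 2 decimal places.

2.12

lx·mx for x ≥ 1: 0.366, 0.54, 0.21, 0.1, 0.078 → sum = 1.294
V_1 = 1.294 / l_1 = 1.294 / 0.61 = 2.121311… → 2.12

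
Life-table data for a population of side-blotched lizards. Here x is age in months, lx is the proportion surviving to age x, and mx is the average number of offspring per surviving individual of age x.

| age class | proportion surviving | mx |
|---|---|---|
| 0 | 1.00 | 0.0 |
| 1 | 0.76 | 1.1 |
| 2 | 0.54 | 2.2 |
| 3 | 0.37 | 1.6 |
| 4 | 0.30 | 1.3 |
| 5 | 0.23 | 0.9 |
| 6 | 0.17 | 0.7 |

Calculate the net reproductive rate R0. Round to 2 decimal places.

3.33

lx·mx by age: 0, 0.836, 1.188, 0.592, 0.39, 0.207, 0.119
R0 = Σ lx·mx = 3.332 → 3.33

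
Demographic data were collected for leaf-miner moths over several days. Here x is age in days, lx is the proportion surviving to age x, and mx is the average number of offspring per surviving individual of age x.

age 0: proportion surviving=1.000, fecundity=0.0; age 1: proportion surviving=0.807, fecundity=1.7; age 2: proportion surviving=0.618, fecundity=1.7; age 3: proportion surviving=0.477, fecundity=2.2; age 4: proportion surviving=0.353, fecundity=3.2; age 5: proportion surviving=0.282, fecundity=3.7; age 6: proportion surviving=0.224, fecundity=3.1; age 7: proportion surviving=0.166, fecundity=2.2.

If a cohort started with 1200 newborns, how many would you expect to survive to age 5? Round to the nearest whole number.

Expected survivors = N0 · l_5 = 1200 × 0.282 = 338.4 → 338

338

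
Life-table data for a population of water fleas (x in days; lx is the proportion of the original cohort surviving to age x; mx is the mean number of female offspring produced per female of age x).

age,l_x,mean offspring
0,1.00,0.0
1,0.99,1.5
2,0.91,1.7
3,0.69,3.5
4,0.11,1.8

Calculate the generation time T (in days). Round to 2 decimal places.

2.23

lx·mx: 0, 1.485, 1.547, 2.415, 0.198 → R0 = 5.645
x·lx·mx: 0, 1.485, 3.094, 7.245, 0.792 → Σ = 12.616
T = 12.616 / 5.645 = 2.234898… → 2.23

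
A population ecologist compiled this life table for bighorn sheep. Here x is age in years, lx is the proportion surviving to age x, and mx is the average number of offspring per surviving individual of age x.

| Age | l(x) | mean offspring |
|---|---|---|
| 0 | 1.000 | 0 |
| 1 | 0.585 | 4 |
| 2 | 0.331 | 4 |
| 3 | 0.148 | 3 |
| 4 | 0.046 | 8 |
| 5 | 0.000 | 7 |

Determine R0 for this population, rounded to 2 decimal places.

4.48

lx·mx by age: 0, 2.34, 1.324, 0.444, 0.368, 0
R0 = Σ lx·mx = 4.476 → 4.48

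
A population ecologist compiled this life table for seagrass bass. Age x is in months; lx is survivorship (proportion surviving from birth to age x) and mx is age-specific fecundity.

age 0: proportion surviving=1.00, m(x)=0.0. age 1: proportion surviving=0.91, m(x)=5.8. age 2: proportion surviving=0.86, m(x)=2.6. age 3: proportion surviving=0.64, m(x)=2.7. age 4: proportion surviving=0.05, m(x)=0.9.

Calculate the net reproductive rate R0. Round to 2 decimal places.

9.29

lx·mx by age: 0, 5.278, 2.236, 1.728, 0.045
R0 = Σ lx·mx = 9.287 → 9.29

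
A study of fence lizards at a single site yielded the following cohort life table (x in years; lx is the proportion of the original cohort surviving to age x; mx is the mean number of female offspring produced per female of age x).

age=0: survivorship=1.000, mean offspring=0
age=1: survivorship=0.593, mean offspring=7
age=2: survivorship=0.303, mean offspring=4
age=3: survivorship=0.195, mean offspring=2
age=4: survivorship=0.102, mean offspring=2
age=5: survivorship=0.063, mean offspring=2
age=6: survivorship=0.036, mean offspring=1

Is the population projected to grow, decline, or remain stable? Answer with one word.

R0 = Σ lx·mx = 0 + 4.151 + 1.212 + 0.39 + 0.204 + 0.126 + 0.036 = 6.119
R0 > 1, so the population is growing.

growing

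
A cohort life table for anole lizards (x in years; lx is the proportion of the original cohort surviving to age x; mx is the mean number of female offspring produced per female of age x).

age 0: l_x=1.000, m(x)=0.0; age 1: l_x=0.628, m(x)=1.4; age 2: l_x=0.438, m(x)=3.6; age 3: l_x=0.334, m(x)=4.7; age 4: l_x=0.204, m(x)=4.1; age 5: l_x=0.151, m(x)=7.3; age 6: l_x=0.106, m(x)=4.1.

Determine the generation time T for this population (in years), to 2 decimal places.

3.16

lx·mx: 0, 0.8792, 1.5768, 1.5698, 0.8364, 1.1023, 0.4346 → R0 = 6.3991
x·lx·mx: 0, 0.8792, 3.1536, 4.7094, 3.3456, 5.5115, 2.6076 → Σ = 20.2069
T = 20.2069 / 6.3991 = 3.157772… → 3.16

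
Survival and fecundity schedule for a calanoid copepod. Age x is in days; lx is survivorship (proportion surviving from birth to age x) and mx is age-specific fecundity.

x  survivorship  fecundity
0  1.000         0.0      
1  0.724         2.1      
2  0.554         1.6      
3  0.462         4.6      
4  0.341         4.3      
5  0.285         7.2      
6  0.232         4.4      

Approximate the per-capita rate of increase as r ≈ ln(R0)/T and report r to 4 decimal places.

R0 = Σ lx·mx = 0 + 1.5204 + 0.8864 + 2.1252 + 1.4663 + 2.052 + 1.0208 = 9.0711
Σ x·lx·mx = 31.9188; T = 31.9188/9.0711 = 3.51874…
r ≈ ln(R0)/T = ln(9.0711)/3.51874… = 0.626672… → 0.6267

0.6267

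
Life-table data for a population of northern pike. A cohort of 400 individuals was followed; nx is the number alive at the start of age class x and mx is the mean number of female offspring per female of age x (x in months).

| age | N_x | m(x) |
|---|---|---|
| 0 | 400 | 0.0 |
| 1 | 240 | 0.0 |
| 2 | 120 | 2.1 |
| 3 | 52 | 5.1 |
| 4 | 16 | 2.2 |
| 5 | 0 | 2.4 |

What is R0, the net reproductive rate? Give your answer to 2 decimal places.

1.38

lx = nx/n0 = nx/400: 1, 0.6, 0.3, 0.13, 0.04, 0
lx·mx by age: 0, 0, 0.63, 0.663, 0.088, 0
R0 = Σ lx·mx = 1.381 → 1.38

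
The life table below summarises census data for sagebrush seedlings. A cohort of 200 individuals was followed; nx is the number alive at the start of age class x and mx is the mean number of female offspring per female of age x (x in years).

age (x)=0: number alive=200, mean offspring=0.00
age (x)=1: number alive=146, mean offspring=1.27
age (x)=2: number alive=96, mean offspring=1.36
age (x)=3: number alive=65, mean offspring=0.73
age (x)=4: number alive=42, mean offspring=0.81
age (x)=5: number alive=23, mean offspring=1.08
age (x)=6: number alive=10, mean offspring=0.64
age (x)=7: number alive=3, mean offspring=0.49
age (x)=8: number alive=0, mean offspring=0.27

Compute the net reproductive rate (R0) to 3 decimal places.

2.151

lx = nx/n0 = nx/200: 1, 0.73, 0.48, 0.325, 0.21, 0.115, 0.05, 0.015, 0
lx·mx by age: 0, 0.9271, 0.6528, 0.23725, 0.1701, 0.1242, 0.032, 0.00735, 0
R0 = Σ lx·mx = 2.1508 → 2.151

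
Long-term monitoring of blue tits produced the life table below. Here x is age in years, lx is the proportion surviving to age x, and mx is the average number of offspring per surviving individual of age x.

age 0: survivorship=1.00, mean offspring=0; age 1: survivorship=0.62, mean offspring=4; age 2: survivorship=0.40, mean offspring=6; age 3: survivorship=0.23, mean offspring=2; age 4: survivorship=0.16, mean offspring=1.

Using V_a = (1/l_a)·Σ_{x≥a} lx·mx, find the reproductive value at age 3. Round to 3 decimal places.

2.696

lx·mx for x ≥ 3: 0.46, 0.16 → sum = 0.62
V_3 = 0.62 / l_3 = 0.62 / 0.23 = 2.695652… → 2.696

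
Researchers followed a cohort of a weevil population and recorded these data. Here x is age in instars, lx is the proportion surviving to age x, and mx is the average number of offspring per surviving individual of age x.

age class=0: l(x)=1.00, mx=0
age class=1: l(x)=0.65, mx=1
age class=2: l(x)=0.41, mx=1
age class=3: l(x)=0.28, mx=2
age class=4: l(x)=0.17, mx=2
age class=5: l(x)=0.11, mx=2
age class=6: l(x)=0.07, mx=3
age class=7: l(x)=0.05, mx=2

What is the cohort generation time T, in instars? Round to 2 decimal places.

lx·mx: 0, 0.65, 0.41, 0.56, 0.34, 0.22, 0.21, 0.1 → R0 = 2.49
x·lx·mx: 0, 0.65, 0.82, 1.68, 1.36, 1.1, 1.26, 0.7 → Σ = 7.57
T = 7.57 / 2.49 = 3.040161… → 3.04

3.04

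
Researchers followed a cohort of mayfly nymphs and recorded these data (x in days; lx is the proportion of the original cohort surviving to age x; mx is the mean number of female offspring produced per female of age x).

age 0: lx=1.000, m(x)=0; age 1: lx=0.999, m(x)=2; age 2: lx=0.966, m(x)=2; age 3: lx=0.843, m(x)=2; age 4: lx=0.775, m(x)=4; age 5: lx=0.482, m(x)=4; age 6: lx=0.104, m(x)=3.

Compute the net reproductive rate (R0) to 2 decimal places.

lx·mx by age: 0, 1.998, 1.932, 1.686, 3.1, 1.928, 0.312
R0 = Σ lx·mx = 10.956 → 10.96

10.96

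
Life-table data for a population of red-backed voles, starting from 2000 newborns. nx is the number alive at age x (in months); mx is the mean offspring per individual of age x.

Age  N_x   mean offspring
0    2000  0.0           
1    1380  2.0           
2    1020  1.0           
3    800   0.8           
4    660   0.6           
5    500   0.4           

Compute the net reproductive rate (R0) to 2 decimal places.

lx = nx/n0 = nx/2000: 1, 0.69, 0.51, 0.4, 0.33, 0.25
lx·mx by age: 0, 1.38, 0.51, 0.32, 0.198, 0.1
R0 = Σ lx·mx = 2.508 → 2.51

2.51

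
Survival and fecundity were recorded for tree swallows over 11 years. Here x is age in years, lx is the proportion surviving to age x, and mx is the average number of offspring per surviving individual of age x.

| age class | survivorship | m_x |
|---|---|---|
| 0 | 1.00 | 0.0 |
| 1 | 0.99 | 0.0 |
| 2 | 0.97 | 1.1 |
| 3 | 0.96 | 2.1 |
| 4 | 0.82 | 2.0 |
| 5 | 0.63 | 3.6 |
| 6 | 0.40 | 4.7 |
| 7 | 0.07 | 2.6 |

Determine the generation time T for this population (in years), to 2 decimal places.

4.27

lx·mx: 0, 0, 1.067, 2.016, 1.64, 2.268, 1.88, 0.182 → R0 = 9.053
x·lx·mx: 0, 0, 2.134, 6.048, 6.56, 11.34, 11.28, 1.274 → Σ = 38.636
T = 38.636 / 9.053 = 4.267757… → 4.27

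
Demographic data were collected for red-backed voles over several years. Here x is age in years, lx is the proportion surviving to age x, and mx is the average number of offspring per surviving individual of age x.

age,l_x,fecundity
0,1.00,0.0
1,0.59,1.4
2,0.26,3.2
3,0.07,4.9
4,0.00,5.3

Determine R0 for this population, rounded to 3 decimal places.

lx·mx by age: 0, 0.826, 0.832, 0.343, 0
R0 = Σ lx·mx = 2.001 → 2.001

2.001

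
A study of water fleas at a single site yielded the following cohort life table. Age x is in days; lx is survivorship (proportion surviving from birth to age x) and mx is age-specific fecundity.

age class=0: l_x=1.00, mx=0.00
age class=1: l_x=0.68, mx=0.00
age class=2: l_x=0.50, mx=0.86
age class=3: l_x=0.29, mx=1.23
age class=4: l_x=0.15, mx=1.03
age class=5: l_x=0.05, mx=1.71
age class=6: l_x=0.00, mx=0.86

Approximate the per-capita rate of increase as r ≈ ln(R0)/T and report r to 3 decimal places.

R0 = Σ lx·mx = 0 + 0 + 0.43 + 0.3567 + 0.1545 + 0.0855 + 0 = 1.0267
Σ x·lx·mx = 2.9756; T = 2.9756/1.0267 = 2.89822…
r ≈ ln(R0)/T = ln(1.0267)/2.89822… = 0.00909… → 0.009

0.009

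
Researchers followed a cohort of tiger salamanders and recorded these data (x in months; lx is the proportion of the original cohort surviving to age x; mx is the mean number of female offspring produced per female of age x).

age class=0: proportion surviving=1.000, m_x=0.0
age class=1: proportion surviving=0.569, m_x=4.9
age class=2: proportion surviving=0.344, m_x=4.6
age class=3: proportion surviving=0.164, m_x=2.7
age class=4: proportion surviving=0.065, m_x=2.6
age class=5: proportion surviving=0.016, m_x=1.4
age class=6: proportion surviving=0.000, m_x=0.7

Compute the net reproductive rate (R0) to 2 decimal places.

lx·mx by age: 0, 2.7881, 1.5824, 0.4428, 0.169, 0.0224, 0
R0 = Σ lx·mx = 5.0047 → 5.00

5.00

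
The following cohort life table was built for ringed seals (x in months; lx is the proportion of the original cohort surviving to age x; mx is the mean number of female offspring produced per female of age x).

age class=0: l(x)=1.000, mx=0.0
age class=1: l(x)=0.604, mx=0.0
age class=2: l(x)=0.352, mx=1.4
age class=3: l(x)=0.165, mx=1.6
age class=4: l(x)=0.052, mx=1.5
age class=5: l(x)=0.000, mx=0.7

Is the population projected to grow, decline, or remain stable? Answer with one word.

R0 = Σ lx·mx = 0 + 0 + 0.4928 + 0.264 + 0.078 + 0 = 0.8348
R0 < 1, so the population is declining.

declining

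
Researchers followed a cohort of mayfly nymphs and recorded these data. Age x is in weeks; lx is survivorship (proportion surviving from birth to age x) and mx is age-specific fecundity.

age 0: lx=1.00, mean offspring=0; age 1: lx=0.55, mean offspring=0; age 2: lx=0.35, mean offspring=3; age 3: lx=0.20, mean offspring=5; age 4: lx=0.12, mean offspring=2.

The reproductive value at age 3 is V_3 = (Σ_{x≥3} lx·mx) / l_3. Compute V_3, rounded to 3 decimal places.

lx·mx for x ≥ 3: 1, 0.24 → sum = 1.24
V_3 = 1.24 / l_3 = 1.24 / 0.2 = 6.2 → 6.200

6.200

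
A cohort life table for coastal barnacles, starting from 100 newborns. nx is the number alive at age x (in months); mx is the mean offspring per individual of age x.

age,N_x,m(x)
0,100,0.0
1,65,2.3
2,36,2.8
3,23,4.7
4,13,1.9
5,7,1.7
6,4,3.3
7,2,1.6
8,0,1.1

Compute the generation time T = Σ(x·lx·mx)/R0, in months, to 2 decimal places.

2.27

lx = nx/n0 = nx/100: 1, 0.65, 0.36, 0.23, 0.13, 0.07, 0.04, 0.02, 0
lx·mx: 0, 1.495, 1.008, 1.081, 0.247, 0.119, 0.132, 0.032, 0 → R0 = 4.114
x·lx·mx: 0, 1.495, 2.016, 3.243, 0.988, 0.595, 0.792, 0.224, 0 → Σ = 9.353
T = 9.353 / 4.114 = 2.273456… → 2.27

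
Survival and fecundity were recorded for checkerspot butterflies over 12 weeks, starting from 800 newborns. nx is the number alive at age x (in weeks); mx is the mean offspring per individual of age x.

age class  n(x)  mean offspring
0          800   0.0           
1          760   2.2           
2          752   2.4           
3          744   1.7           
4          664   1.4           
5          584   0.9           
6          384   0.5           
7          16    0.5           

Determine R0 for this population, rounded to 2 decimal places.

lx = nx/n0 = nx/800: 1, 0.95, 0.94, 0.93, 0.83, 0.73, 0.48, 0.02
lx·mx by age: 0, 2.09, 2.256, 1.581, 1.162, 0.657, 0.24, 0.01
R0 = Σ lx·mx = 7.996 → 8.00

8.00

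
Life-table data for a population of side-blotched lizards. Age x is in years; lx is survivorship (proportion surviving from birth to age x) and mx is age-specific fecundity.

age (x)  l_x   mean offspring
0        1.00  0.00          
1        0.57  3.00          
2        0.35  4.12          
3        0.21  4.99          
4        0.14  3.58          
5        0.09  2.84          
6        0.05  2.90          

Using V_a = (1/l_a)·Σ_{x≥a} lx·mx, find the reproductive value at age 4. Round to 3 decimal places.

lx·mx for x ≥ 4: 0.5012, 0.2556, 0.145 → sum = 0.9018
V_4 = 0.9018 / l_4 = 0.9018 / 0.14 = 6.441429… → 6.441

6.441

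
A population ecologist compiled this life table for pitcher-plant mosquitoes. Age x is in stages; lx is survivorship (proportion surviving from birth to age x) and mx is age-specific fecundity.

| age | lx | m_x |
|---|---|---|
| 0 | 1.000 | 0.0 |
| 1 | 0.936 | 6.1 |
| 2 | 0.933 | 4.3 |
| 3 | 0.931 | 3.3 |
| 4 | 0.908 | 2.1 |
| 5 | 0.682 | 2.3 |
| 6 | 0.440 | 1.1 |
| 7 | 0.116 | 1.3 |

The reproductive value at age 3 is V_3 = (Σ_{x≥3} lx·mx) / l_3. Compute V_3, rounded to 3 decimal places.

lx·mx for x ≥ 3: 3.0723, 1.9068, 1.5686, 0.484, 0.1508 → sum = 7.1825
V_3 = 7.1825 / l_3 = 7.1825 / 0.931 = 7.714823… → 7.715

7.715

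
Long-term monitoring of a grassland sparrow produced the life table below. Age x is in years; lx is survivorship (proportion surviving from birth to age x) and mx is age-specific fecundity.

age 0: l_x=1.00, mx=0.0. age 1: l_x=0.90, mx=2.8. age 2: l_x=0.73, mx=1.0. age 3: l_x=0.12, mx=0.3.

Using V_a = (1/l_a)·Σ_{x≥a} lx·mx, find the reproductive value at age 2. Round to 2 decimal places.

1.05

lx·mx for x ≥ 2: 0.73, 0.036 → sum = 0.766
V_2 = 0.766 / l_2 = 0.766 / 0.73 = 1.049315… → 1.05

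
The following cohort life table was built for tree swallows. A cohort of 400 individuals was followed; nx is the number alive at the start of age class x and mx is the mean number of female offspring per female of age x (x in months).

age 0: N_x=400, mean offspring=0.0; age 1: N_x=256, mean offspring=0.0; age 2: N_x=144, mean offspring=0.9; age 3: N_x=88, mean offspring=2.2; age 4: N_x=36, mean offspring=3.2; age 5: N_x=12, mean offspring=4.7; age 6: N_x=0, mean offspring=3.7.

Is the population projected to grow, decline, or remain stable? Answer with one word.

lx = nx/n0 = nx/400: 1, 0.64, 0.36, 0.22, 0.09, 0.03, 0
R0 = Σ lx·mx = 0 + 0 + 0.324 + 0.484 + 0.288 + 0.141 + 0 = 1.237
R0 > 1, so the population is growing.

growing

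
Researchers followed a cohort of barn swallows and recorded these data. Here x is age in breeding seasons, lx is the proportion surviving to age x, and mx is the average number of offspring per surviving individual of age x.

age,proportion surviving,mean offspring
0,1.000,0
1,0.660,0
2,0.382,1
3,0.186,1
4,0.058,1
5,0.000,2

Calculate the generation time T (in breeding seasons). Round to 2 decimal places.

lx·mx: 0, 0, 0.382, 0.186, 0.058, 0 → R0 = 0.626
x·lx·mx: 0, 0, 0.764, 0.558, 0.232, 0 → Σ = 1.554
T = 1.554 / 0.626 = 2.482428… → 2.48

2.48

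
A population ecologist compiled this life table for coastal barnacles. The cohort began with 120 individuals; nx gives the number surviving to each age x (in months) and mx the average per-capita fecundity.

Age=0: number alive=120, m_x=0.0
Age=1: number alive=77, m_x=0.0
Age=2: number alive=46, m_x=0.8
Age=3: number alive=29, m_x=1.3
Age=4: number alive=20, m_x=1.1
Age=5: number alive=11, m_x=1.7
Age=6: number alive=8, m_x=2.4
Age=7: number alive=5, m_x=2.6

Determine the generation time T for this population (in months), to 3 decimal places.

lx = nx/n0 = nx/120: 1, 0.64167…, 0.38333…, 0.24167…, 0.16667…, 0.09167…, 0.06667…, 0.04167…
lx·mx: 0, 0, 0.306667…, 0.314167…, 0.183333…, 0.155833…, 0.16…, 0.108333… → R0 = 1.228333…
x·lx·mx: 0, 0, 0.613333…, 0.9425…, 0.733333…, 0.779167…, 0.96…, 0.758333… → Σ = 4.786667…
T = 4.786667… / 1.228333… = 3.896879… → 3.897

3.897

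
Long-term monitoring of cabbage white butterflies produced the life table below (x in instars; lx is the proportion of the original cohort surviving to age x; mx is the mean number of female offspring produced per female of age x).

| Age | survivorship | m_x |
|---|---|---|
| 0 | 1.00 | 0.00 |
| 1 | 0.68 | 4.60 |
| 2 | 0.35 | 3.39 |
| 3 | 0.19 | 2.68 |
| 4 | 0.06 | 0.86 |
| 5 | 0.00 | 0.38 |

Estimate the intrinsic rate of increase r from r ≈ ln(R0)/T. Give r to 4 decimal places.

1.0675

R0 = Σ lx·mx = 0 + 3.128 + 1.1865 + 0.5092 + 0.0516 + 0 = 4.8753
Σ x·lx·mx = 7.235; T = 7.235/4.8753 = 1.48401…
r ≈ ln(R0)/T = ln(4.8753)/1.48401… = 1.0675… → 1.0675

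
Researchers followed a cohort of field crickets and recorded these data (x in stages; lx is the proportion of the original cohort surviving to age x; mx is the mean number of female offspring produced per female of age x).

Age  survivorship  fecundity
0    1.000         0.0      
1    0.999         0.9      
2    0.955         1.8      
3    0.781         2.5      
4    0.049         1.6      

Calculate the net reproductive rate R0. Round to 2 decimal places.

lx·mx by age: 0, 0.8991, 1.719, 1.9525, 0.0784
R0 = Σ lx·mx = 4.649 → 4.65

4.65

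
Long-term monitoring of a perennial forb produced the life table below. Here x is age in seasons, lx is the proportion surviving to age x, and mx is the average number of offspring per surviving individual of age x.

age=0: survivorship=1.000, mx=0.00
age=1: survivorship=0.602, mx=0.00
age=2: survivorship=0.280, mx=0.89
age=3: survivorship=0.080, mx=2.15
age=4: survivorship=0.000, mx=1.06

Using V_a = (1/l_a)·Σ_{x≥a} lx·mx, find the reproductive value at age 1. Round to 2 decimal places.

0.70

lx·mx for x ≥ 1: 0, 0.2492, 0.172, 0 → sum = 0.4212
V_1 = 0.4212 / l_1 = 0.4212 / 0.602 = 0.699668… → 0.70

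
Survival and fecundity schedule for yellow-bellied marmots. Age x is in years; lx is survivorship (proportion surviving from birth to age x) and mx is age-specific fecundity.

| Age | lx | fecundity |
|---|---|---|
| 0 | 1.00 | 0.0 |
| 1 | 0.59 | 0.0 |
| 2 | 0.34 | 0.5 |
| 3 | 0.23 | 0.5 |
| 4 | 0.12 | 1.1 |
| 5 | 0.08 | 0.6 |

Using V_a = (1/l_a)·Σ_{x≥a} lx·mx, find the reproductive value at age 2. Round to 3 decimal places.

lx·mx for x ≥ 2: 0.17, 0.115, 0.132, 0.048 → sum = 0.465
V_2 = 0.465 / l_2 = 0.465 / 0.34 = 1.367647… → 1.368

1.368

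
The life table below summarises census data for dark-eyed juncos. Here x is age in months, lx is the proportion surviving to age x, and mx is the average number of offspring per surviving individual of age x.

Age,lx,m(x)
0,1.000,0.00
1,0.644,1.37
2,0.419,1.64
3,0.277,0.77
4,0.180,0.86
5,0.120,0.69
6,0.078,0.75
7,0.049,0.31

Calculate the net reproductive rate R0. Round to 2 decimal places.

lx·mx by age: 0, 0.88228, 0.68716, 0.21329, 0.1548, 0.0828, 0.0585, 0.01519
R0 = Σ lx·mx = 2.09402 → 2.09

2.09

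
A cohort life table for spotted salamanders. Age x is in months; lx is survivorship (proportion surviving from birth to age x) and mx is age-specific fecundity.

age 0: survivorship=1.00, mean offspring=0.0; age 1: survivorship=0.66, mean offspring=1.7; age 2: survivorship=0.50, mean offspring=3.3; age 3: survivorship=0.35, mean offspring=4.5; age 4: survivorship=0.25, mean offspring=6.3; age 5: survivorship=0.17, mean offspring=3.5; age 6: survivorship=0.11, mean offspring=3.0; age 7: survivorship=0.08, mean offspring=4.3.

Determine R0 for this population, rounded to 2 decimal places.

7.19

lx·mx by age: 0, 1.122, 1.65, 1.575, 1.575, 0.595, 0.33, 0.344
R0 = Σ lx·mx = 7.191 → 7.19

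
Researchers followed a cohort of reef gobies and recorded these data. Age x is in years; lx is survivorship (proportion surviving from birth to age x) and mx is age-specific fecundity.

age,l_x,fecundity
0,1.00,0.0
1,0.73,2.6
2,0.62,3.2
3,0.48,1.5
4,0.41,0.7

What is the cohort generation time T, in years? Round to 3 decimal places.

lx·mx: 0, 1.898, 1.984, 0.72, 0.287 → R0 = 4.889
x·lx·mx: 0, 1.898, 3.968, 2.16, 1.148 → Σ = 9.174
T = 9.174 / 4.889 = 1.876457… → 1.876

1.876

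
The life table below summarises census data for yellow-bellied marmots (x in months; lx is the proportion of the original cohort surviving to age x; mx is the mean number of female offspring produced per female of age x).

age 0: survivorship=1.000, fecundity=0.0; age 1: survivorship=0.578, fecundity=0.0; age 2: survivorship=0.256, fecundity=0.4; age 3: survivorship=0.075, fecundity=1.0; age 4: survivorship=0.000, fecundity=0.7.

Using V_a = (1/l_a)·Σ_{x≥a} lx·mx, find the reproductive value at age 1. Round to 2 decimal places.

0.31

lx·mx for x ≥ 1: 0, 0.1024, 0.075, 0 → sum = 0.1774
V_1 = 0.1774 / l_1 = 0.1774 / 0.578 = 0.30692… → 0.31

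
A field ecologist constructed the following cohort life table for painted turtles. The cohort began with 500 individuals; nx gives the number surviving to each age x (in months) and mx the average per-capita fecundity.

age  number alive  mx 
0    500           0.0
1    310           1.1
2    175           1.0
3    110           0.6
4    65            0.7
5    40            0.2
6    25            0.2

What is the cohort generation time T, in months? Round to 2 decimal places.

lx = nx/n0 = nx/500: 1, 0.62, 0.35, 0.22, 0.13, 0.08, 0.05
lx·mx: 0, 0.682, 0.35, 0.132, 0.091, 0.016, 0.01 → R0 = 1.281
x·lx·mx: 0, 0.682, 0.7, 0.396, 0.364, 0.08, 0.06 → Σ = 2.282
T = 2.282 / 1.281 = 1.781421… → 1.78

1.78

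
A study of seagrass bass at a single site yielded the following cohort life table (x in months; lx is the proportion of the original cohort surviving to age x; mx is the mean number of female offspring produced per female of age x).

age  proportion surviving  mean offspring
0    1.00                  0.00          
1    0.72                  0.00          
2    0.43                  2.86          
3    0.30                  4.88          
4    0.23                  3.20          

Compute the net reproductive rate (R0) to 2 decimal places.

3.43

lx·mx by age: 0, 0, 1.2298, 1.464, 0.736
R0 = Σ lx·mx = 3.4298 → 3.43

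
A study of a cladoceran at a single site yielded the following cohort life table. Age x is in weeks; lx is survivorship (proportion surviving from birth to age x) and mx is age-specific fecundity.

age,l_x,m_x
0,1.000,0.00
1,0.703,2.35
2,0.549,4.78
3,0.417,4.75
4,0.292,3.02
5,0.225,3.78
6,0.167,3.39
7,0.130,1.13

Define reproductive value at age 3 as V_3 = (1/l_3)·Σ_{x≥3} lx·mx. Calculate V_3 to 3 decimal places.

10.614

lx·mx for x ≥ 3: 1.98075, 0.88184, 0.8505, 0.56613, 0.1469 → sum = 4.42612
V_3 = 4.42612 / l_3 = 4.42612 / 0.417 = 10.614197… → 10.614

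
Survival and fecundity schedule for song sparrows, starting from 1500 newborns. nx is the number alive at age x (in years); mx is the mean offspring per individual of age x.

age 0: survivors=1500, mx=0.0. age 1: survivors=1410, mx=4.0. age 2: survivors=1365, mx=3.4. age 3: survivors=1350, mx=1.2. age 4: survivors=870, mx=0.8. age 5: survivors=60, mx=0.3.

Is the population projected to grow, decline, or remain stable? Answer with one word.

growing

lx = nx/n0 = nx/1500: 1, 0.94, 0.91, 0.9, 0.58, 0.04
R0 = Σ lx·mx = 0 + 3.76 + 3.094 + 1.08 + 0.464 + 0.012 = 8.41
R0 > 1, so the population is growing.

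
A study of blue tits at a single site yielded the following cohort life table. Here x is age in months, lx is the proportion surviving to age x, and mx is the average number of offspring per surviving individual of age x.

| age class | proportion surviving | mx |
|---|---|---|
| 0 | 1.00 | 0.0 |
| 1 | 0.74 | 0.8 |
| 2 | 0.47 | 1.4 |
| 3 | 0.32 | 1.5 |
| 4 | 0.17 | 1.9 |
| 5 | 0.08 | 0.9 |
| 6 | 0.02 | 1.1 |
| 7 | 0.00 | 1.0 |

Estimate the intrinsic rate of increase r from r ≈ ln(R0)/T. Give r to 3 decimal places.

R0 = Σ lx·mx = 0 + 0.592 + 0.658 + 0.48 + 0.323 + 0.072 + 0.022 + 0 = 2.147
Σ x·lx·mx = 5.132; T = 5.132/2.147 = 2.39031…
r ≈ ln(R0)/T = ln(2.147)/2.39031… = 0.31965… → 0.320

0.320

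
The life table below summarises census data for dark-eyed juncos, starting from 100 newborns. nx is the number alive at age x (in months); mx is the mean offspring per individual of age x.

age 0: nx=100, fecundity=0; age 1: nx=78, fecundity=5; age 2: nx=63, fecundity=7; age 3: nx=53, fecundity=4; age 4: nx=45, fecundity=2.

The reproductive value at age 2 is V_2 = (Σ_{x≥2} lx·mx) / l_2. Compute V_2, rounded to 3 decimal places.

lx = nx/n0 = nx/100: 1, 0.78, 0.63, 0.53, 0.45
lx·mx for x ≥ 2: 4.41, 2.12, 0.9 → sum = 7.43
V_2 = 7.43 / l_2 = 7.43 / 0.63 = 11.793651… → 11.794

11.794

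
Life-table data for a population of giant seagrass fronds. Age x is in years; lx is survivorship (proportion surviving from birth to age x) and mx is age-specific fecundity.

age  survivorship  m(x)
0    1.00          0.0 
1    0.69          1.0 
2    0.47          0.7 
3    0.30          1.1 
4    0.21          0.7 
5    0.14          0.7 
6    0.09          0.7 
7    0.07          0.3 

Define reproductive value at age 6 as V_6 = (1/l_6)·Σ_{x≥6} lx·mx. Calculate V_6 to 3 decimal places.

lx·mx for x ≥ 6: 0.063, 0.021 → sum = 0.084
V_6 = 0.084 / l_6 = 0.084 / 0.09 = 0.933333… → 0.933

0.933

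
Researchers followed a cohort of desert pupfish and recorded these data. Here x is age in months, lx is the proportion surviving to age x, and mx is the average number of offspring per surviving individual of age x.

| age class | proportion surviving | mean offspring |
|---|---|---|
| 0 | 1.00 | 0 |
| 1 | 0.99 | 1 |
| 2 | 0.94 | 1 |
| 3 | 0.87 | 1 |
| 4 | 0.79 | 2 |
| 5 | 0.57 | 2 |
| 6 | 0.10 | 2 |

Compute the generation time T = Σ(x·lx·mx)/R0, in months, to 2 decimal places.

lx·mx: 0, 0.99, 0.94, 0.87, 1.58, 1.14, 0.2 → R0 = 5.72
x·lx·mx: 0, 0.99, 1.88, 2.61, 6.32, 5.7, 1.2 → Σ = 18.7
T = 18.7 / 5.72 = 3.269231… → 3.27

3.27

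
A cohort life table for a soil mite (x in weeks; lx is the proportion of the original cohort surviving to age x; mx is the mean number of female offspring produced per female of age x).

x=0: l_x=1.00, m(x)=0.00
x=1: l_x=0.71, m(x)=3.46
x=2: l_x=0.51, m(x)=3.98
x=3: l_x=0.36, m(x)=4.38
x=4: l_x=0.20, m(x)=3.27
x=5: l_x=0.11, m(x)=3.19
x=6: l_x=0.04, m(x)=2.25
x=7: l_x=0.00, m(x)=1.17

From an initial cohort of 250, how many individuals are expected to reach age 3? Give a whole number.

90

Expected survivors = N0 · l_3 = 250 × 0.36 = 90 → 90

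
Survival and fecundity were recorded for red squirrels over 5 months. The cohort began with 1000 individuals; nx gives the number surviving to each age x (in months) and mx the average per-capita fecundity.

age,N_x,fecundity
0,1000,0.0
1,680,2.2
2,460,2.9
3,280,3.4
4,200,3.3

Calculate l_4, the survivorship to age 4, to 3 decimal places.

0.200

l_4 = n_4/n_0 = 200/1000 = 0.2 → 0.200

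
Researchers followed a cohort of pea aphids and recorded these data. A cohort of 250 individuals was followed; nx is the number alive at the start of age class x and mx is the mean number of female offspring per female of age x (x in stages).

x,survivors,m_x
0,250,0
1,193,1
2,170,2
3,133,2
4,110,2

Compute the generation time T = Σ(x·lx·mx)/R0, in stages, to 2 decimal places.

2.50

lx = nx/n0 = nx/250: 1, 0.772, 0.68, 0.532, 0.44
lx·mx: 0, 0.772, 1.36, 1.064, 0.88 → R0 = 4.076
x·lx·mx: 0, 0.772, 2.72, 3.192, 3.52 → Σ = 10.204
T = 10.204 / 4.076 = 2.503435… → 2.50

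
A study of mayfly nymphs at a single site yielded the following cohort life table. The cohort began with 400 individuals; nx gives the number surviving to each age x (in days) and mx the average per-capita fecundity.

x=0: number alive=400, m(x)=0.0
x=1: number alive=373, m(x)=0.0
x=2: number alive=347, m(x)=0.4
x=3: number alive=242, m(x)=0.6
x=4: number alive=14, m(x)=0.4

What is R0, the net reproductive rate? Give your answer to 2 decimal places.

0.72

lx = nx/n0 = nx/400: 1, 0.9325, 0.8675, 0.605, 0.035
lx·mx by age: 0, 0, 0.347, 0.363, 0.014
R0 = Σ lx·mx = 0.724 → 0.72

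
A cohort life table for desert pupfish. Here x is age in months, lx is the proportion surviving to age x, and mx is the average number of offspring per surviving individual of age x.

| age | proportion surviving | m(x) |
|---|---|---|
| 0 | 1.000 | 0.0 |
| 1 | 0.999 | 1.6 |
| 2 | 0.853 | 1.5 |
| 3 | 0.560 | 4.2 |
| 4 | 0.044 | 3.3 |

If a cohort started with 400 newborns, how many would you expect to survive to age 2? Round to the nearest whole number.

341

Expected survivors = N0 · l_2 = 400 × 0.853 = 341.2 → 341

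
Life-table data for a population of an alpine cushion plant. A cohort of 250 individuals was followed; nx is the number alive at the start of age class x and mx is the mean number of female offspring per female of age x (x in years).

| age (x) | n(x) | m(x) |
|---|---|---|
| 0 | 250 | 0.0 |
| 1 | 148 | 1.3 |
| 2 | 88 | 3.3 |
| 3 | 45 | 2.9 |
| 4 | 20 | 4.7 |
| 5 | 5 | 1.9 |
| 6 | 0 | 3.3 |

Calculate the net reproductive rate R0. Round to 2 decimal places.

lx = nx/n0 = nx/250: 1, 0.592, 0.352, 0.18, 0.08, 0.02, 0
lx·mx by age: 0, 0.7696, 1.1616, 0.522, 0.376, 0.038, 0
R0 = Σ lx·mx = 2.8672 → 2.87

2.87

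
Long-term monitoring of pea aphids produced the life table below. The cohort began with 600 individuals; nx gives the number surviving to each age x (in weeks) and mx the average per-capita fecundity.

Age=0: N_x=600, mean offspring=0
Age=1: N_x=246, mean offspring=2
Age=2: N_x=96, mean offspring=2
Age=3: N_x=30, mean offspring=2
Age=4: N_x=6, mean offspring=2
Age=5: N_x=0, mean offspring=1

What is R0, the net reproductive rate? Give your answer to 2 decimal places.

lx = nx/n0 = nx/600: 1, 0.41, 0.16, 0.05, 0.01, 0
lx·mx by age: 0, 0.82, 0.32, 0.1, 0.02, 0
R0 = Σ lx·mx = 1.26 → 1.26

1.26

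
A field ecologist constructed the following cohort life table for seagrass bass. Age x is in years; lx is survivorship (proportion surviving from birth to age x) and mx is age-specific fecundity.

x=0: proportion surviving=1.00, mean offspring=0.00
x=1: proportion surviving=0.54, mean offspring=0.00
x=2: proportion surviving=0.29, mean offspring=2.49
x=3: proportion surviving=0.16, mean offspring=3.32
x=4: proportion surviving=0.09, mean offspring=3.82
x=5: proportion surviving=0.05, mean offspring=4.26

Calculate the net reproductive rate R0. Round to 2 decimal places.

lx·mx by age: 0, 0, 0.7221, 0.5312, 0.3438, 0.213
R0 = Σ lx·mx = 1.8101 → 1.81

1.81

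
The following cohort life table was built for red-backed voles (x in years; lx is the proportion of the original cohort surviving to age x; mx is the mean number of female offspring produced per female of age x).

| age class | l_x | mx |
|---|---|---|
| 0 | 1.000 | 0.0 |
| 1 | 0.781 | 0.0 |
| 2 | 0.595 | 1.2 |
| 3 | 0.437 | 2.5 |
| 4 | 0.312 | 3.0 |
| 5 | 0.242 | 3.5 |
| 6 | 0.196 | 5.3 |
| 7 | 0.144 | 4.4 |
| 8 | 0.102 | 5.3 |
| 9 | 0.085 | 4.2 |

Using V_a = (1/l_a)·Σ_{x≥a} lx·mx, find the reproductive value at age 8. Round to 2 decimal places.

lx·mx for x ≥ 8: 0.5406, 0.357 → sum = 0.8976
V_8 = 0.8976 / l_8 = 0.8976 / 0.102 = 8.8 → 8.80

8.80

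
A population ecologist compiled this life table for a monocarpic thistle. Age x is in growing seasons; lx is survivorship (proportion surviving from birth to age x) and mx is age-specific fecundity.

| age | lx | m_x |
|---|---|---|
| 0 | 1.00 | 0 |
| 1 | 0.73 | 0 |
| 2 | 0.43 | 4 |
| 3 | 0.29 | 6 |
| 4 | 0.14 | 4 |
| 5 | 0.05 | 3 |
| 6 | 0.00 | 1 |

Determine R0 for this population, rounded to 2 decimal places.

4.17

lx·mx by age: 0, 0, 1.72, 1.74, 0.56, 0.15, 0
R0 = Σ lx·mx = 4.17 → 4.17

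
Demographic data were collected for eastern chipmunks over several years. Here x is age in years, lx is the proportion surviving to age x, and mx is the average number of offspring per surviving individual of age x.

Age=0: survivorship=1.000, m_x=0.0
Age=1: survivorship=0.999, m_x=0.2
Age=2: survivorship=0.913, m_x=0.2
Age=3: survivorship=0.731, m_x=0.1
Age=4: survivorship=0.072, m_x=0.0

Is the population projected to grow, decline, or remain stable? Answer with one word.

declining

R0 = Σ lx·mx = 0 + 0.1998 + 0.1826 + 0.0731 + 0 = 0.4555
R0 < 1, so the population is declining.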